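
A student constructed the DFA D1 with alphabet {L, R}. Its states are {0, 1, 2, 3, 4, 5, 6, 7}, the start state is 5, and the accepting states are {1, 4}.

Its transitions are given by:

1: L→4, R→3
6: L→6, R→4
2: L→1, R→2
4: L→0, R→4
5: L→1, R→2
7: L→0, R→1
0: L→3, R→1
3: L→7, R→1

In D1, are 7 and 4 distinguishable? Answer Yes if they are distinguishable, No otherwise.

Yes

States {6} cannot be reached from the start state, so discard them.
Initial partition by acceptance: {1,4} | {0,2,3,5,7}.
Refine {1,4} on symbol L: members go to different blocks, giving {1} and {4}.
Refine {0,2,3,5,7} on symbol L: members go to different blocks, giving {0,3,7} and {2,5}.
No further refinement is possible. Final partition (4 blocks): {1} | {0,3,7} | {4} | {2,5}.
7 and 4 end up in different blocks, so they are distinguishable. For instance, the string 'ε' is accepted from only 4.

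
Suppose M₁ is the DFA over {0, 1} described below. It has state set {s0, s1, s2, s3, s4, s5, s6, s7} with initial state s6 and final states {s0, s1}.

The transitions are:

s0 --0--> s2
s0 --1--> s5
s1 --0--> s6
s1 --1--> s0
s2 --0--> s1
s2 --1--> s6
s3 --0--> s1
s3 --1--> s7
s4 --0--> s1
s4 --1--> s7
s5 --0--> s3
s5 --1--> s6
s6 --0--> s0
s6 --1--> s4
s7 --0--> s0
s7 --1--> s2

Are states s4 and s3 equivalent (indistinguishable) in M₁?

Yes

Every state is reachable, so we keep all 8.
Initial partition by acceptance: {s0,s1} | {s2,s3,s4,s5,s6,s7}.
Split {s0,s1} by δ(·,1) → {s0} and {s1}.
Split {s2,s3,s4,s5,s6,s7} by δ(·,0) → {s2,s3,s4} and {s6,s7} and {s5}.
Stable partition: {s0} | {s2,s3,s4} | {s1} | {s6,s7} | {s5} — 5 equivalence classes.
s4 and s3 lie in the same block of the stable partition, so they are equivalent — no string distinguishes them.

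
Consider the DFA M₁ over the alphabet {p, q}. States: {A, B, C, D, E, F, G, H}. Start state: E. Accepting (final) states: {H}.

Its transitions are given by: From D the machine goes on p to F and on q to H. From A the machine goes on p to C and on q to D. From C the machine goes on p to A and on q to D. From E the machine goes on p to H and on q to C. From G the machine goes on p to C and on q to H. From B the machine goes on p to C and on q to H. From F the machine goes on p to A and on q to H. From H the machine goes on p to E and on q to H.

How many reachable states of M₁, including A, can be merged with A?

States {B,G} cannot be reached from the start state, so discard them.
Start with accepting vs non-accepting: {H} | {A,C,D,E,F}.
On input p, block {A,C,D,E,F} splits into {A,C,D,F} and {E}.
On input q, block {A,C,D,F} splits into {A,C} and {D,F}.
Refine {D,F} on symbol p: members go to different blocks, giving {D} and {F}.
Stable partition: {H} | {A,C} | {E} | {D} | {F} — 5 equivalence classes.
The equivalence class containing A is {A,C}, of size 2.

2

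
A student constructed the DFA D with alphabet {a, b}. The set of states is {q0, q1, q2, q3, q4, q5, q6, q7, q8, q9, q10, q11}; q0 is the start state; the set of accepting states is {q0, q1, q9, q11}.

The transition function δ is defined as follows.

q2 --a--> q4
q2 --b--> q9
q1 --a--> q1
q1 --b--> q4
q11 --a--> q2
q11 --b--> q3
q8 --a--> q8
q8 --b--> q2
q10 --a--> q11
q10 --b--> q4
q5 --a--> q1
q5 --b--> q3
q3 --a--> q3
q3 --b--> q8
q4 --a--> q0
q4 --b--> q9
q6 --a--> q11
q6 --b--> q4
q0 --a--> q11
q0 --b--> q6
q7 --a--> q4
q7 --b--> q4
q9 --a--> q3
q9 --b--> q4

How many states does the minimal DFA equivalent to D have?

8

Reachable states from the start: {q0,q2,q3,q4,q6,q8,q9,q11}. Unreachable: {q1,q5,q7,q10} — drop them.
Start with accepting vs non-accepting: {q0,q9,q11} | {q2,q3,q4,q6,q8}.
Refine {q0,q9,q11} on symbol a: members go to different blocks, giving {q9,q11} and {q0}.
On input a, block {q2,q3,q4,q6,q8} splits into {q2,q3,q8} and {q4} and {q6}.
On input b, block {q9,q11} splits into {q9} and {q11}.
Refine {q2,q3,q8} on symbol a: members go to different blocks, giving {q3,q8} and {q2}.
Refine {q3,q8} on symbol b: members go to different blocks, giving {q3} and {q8}.
Stable partition: {q9} | {q3} | {q0} | {q4} | {q6} | {q11} | {q2} | {q8} — 8 equivalence classes.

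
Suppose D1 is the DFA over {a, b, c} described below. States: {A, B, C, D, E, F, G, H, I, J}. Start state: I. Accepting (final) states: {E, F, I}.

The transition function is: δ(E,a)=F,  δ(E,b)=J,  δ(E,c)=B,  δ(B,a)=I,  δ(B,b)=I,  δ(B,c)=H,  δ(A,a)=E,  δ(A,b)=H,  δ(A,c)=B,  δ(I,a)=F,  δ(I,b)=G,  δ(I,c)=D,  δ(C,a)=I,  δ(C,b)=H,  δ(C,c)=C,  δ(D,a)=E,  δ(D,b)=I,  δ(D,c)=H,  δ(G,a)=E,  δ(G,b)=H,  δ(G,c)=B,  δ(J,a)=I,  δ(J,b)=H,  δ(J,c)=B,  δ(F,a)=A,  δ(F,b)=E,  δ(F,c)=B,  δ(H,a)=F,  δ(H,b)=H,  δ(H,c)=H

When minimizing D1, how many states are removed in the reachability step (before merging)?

1

No path from I leads to C; the other 9 states are all reachable.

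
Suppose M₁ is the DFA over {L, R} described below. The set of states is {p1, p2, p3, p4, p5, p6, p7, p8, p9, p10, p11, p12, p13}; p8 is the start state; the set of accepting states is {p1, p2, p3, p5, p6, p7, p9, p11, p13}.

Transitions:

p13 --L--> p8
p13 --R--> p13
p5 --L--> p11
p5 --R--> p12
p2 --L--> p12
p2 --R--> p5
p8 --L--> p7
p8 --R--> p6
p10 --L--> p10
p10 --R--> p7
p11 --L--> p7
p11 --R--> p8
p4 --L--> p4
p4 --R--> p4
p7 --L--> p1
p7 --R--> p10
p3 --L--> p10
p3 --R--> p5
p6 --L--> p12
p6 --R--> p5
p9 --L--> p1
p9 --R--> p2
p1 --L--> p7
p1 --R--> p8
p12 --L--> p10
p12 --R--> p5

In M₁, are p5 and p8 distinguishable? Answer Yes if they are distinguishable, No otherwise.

Reachable states from the start: {p1,p5,p6,p7,p8,p10,p11,p12}. Unreachable: {p2,p3,p4,p9,p13} — drop them.
Initial partition by acceptance: {p1,p5,p6,p7,p11} | {p8,p10,p12}.
On input L, block {p1,p5,p6,p7,p11} splits into {p1,p5,p7,p11} and {p6}.
Split {p8,p10,p12} by δ(·,L) → {p10,p12} and {p8}.
Refine {p1,p5,p7,p11} on symbol R: members go to different blocks, giving {p1,p11} and {p5,p7}.
The partition is now stable with 5 blocks: {p1,p11} | {p10,p12} | {p6} | {p8} | {p5,p7}.
p5 and p8 end up in different blocks, so they are distinguishable. For instance, the string 'ε' is accepted from only p5.

Yes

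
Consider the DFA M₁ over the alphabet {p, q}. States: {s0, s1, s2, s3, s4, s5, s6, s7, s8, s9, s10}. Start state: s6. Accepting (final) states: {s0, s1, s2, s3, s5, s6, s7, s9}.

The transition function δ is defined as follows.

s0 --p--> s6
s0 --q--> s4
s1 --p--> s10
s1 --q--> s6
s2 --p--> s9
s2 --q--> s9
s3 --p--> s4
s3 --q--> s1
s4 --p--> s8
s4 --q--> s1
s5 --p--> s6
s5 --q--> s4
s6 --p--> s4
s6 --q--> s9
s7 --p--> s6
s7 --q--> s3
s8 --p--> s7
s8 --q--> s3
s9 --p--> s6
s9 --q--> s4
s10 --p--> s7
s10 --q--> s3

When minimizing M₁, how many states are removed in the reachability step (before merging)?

3

No path from s6 leads to s0, s2, s5; the other 8 states are all reachable.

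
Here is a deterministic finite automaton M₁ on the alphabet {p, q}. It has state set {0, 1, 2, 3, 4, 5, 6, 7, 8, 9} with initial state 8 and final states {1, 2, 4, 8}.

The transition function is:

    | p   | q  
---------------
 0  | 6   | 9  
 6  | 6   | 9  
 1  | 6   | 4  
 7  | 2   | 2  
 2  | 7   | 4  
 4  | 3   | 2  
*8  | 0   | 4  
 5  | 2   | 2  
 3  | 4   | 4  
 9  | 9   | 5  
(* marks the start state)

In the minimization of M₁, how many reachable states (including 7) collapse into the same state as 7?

3

First remove the unreachable states {1}; 9 states remain.
P0 = {2,4,8} | {0,3,5,6,7,9}.
Split {0,3,5,6,7,9} by δ(·,p) → {0,6,9} and {3,5,7}.
On input p, block {2,4,8} splits into {2,4} and {8}.
On input q, block {0,6,9} splits into {0,6} and {9}.
Stable partition: {2,4} | {0,6} | {3,5,7} | {8} | {9} — 5 equivalence classes.
State 7 belongs to the block {3,5,7}, which has 3 states.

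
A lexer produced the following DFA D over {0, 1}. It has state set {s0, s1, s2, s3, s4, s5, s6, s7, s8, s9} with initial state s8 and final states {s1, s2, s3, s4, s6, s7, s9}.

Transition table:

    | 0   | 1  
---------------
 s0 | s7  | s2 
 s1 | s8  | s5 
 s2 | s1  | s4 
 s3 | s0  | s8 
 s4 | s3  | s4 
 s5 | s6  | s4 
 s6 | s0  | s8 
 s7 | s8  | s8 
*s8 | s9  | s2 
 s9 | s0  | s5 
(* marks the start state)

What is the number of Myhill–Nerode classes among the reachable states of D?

3

Initial partition by acceptance: {s1,s2,s3,s4,s6,s7,s9} | {s0,s5,s8}.
On input 0, block {s1,s2,s3,s4,s6,s7,s9} splits into {s1,s3,s6,s7,s9} and {s2,s4}.
The partition is now stable with 3 blocks: {s1,s3,s6,s7,s9} | {s0,s5,s8} | {s2,s4}.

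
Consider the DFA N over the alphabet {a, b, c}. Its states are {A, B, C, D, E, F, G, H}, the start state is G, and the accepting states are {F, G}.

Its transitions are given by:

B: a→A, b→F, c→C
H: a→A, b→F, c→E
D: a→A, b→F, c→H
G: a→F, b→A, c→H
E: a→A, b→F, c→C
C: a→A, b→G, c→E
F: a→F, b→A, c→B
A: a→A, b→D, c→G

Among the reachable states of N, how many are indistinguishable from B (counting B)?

5

P0 = {F,G} | {A,B,C,D,E,H}.
Refine {A,B,C,D,E,H} on symbol b: members go to different blocks, giving {B,C,D,E,H} and {A}.
No further refinement is possible. Final partition (3 blocks): {F,G} | {B,C,D,E,H} | {A}.
State B belongs to the block {B,C,D,E,H}, which has 5 states.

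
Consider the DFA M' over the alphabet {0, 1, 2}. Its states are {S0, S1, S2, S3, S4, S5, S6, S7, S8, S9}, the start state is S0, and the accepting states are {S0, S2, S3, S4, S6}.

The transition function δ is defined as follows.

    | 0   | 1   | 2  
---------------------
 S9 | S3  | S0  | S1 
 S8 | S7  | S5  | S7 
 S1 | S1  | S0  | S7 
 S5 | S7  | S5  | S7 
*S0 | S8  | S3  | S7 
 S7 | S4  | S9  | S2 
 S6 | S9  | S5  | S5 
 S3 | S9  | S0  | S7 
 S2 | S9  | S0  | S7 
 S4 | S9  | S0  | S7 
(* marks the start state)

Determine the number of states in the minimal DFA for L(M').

6

First remove the unreachable states {S6}; 9 states remain.
Initial partition by acceptance: {S0,S2,S3,S4} | {S1,S5,S7,S8,S9}.
Refine {S1,S5,S7,S8,S9} on symbol 0: members go to different blocks, giving {S1,S5,S8} and {S7,S9}.
Refine {S0,S2,S3,S4} on symbol 0: members go to different blocks, giving {S2,S3,S4} and {S0}.
Refine {S1,S5,S8} on symbol 0: members go to different blocks, giving {S5,S8} and {S1}.
On input 1, block {S7,S9} splits into {S7} and {S9}.
No further refinement is possible. Final partition (6 blocks): {S2,S3,S4} | {S5,S8} | {S7} | {S0} | {S1} | {S9}.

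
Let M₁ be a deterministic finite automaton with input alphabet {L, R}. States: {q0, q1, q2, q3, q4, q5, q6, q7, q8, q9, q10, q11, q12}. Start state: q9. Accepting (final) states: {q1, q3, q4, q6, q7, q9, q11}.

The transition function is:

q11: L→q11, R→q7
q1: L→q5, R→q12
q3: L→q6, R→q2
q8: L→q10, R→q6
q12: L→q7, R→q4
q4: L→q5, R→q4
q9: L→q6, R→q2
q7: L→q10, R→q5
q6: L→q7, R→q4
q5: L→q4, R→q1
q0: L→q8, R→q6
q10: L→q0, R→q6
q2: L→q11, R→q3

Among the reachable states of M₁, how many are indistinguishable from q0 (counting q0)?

3

Every state is reachable, so we keep all 13.
Initial partition by acceptance: {q1,q3,q4,q6,q7,q9,q11} | {q0,q2,q5,q8,q10,q12}.
On input L, block {q1,q3,q4,q6,q7,q9,q11} splits into {q3,q6,q9,q11} and {q1,q4,q7}.
Refine {q3,q6,q9,q11} on symbol L: members go to different blocks, giving {q3,q9,q11} and {q6}.
On input L, block {q3,q9,q11} splits into {q3,q9} and {q11}.
Refine {q0,q2,q5,q8,q10,q12} on symbol L: members go to different blocks, giving {q0,q8,q10} and {q5,q12} and {q2}.
Split {q1,q4,q7} by δ(·,L) → {q1,q4} and {q7}.
On input R, block {q1,q4} splits into {q1} and {q4}.
On input L, block {q5,q12} splits into {q5} and {q12}.
No further refinement is possible. Final partition (10 blocks): {q3,q9} | {q0,q8,q10} | {q1} | {q6} | {q11} | {q5} | {q2} | {q7} | {q4} | {q12}.
State q0 belongs to the block {q0,q8,q10}, which has 3 states.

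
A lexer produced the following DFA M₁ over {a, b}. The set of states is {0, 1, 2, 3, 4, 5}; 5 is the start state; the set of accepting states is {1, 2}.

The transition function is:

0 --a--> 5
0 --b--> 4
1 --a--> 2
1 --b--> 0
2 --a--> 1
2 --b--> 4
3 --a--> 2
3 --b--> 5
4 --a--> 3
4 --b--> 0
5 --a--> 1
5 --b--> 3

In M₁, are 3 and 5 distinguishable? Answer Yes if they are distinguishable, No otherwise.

No

P0 = {1,2} | {0,3,4,5}.
Refine {0,3,4,5} on symbol a: members go to different blocks, giving {0,4} and {3,5}.
No further refinement is possible. Final partition (3 blocks): {1,2} | {0,4} | {3,5}.
3 and 5 lie in the same block of the stable partition, so they are equivalent — no string distinguishes them.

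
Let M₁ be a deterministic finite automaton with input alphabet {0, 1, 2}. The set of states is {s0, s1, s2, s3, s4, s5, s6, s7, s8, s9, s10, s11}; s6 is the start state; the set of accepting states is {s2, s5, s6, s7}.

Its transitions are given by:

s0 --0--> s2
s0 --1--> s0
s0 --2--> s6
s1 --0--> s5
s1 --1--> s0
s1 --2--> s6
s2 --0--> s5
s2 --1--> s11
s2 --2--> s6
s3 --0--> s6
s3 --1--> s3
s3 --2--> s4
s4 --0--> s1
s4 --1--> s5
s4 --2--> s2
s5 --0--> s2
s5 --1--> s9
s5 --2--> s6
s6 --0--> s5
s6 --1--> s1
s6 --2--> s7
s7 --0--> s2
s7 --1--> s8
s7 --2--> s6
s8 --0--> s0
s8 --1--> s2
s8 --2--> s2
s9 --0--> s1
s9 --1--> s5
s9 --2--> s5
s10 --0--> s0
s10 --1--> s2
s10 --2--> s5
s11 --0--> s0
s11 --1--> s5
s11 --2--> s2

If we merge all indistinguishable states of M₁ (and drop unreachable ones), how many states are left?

4

First remove the unreachable states {s3,s4,s10}; 9 states remain.
Initial partition by acceptance: {s2,s5,s6,s7} | {s0,s1,s8,s9,s11}.
Refine {s0,s1,s8,s9,s11} on symbol 0: members go to different blocks, giving {s8,s9,s11} and {s0,s1}.
Split {s2,s5,s6,s7} by δ(·,1) → {s2,s5,s7} and {s6}.
No further refinement is possible. Final partition (4 blocks): {s2,s5,s7} | {s8,s9,s11} | {s0,s1} | {s6}.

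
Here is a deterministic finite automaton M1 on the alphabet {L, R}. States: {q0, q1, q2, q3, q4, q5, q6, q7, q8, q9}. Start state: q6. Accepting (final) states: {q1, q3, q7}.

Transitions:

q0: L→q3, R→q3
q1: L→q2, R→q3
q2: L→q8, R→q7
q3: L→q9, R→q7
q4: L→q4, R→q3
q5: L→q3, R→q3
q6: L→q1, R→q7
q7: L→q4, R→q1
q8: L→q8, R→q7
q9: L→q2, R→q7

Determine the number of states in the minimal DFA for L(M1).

States {q0,q5} cannot be reached from the start state, so discard them.
Initial partition by acceptance: {q1,q3,q7} | {q2,q4,q6,q8,q9}.
Refine {q2,q4,q6,q8,q9} on symbol L: members go to different blocks, giving {q2,q4,q8,q9} and {q6}.
The partition is now stable with 3 blocks: {q1,q3,q7} | {q2,q4,q8,q9} | {q6}.

3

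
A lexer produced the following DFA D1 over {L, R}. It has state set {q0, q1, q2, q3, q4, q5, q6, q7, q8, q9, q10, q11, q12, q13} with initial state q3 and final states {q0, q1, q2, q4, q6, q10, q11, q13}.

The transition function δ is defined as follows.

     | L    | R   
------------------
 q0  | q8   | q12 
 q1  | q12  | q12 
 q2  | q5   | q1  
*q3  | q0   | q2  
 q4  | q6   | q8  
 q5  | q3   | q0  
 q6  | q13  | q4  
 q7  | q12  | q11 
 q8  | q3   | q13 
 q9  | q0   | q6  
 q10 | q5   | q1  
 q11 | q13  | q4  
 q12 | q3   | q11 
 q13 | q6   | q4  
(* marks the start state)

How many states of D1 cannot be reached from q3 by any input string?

No path from q3 leads to q7, q9, q10; the other 11 states are all reachable.

3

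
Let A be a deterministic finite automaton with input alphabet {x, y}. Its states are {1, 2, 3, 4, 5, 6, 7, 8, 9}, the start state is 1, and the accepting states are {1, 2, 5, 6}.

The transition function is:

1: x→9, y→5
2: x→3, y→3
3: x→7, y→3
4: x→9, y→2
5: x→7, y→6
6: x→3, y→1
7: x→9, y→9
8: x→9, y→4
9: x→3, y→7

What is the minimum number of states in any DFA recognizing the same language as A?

Reachable states from the start: {1,3,5,6,7,9}. Unreachable: {2,4,8} — drop them.
Initial partition by acceptance: {1,5,6} | {3,7,9}.
No further refinement is possible. Final partition (2 blocks): {1,5,6} | {3,7,9}.

2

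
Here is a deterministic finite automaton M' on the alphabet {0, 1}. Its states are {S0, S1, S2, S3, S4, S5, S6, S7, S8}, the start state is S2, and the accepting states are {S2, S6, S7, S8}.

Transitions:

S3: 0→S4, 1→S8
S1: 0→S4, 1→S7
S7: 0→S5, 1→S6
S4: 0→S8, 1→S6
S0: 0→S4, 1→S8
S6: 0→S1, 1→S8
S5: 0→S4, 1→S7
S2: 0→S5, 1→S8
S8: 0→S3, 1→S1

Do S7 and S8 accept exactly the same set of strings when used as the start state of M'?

States {S0} cannot be reached from the start state, so discard them.
Start with accepting vs non-accepting: {S2,S6,S7,S8} | {S1,S3,S4,S5}.
Split {S2,S6,S7,S8} by δ(·,1) → {S2,S6,S7} and {S8}.
Refine {S2,S6,S7} on symbol 1: members go to different blocks, giving {S2,S6} and {S7}.
Split {S1,S3,S4,S5} by δ(·,0) → {S1,S3,S5} and {S4}.
Split {S1,S3,S5} by δ(·,1) → {S1,S5} and {S3}.
No further refinement is possible. Final partition (6 blocks): {S2,S6} | {S1,S5} | {S8} | {S7} | {S4} | {S3}.
S7 and S8 end up in different blocks, so they are distinguishable. For instance, the string '1' is accepted from only S7.

No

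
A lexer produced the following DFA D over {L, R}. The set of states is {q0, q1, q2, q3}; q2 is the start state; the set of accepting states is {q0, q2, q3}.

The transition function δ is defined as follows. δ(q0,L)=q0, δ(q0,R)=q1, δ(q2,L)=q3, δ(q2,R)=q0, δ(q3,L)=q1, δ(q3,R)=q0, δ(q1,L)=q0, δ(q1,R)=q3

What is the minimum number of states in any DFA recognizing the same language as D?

All states are reachable from the start state.
Start with accepting vs non-accepting: {q0,q2,q3} | {q1}.
On input L, block {q0,q2,q3} splits into {q0,q2} and {q3}.
Split {q0,q2} by δ(·,L) → {q0} and {q2}.
Stable partition: {q0} | {q1} | {q3} | {q2} — 4 equivalence classes.

4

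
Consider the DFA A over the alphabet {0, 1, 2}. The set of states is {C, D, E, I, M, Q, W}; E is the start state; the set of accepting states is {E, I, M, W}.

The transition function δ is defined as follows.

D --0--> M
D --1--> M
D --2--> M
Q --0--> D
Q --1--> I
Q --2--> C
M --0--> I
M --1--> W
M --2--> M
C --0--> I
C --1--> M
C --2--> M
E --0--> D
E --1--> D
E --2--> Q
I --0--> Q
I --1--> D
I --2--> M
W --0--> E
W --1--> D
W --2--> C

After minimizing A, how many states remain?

P0 = {E,I,M,W} | {C,D,Q}.
Refine {E,I,M,W} on symbol 0: members go to different blocks, giving {M,W} and {E,I}.
Refine {M,W} on symbol 1: members go to different blocks, giving {W} and {M}.
Split {C,D,Q} by δ(·,0) → {C} and {D} and {Q}.
Split {E,I} by δ(·,0) → {E} and {I}.
The partition is now stable with 7 blocks: {W} | {C} | {E} | {M} | {D} | {Q} | {I}.

7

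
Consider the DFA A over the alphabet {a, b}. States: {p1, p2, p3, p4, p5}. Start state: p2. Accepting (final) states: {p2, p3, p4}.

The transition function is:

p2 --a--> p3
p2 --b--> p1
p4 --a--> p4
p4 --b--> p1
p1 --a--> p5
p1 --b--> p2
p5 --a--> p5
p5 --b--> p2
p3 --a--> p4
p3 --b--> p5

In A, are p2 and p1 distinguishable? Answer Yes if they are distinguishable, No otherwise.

Yes

Initial partition by acceptance: {p2,p3,p4} | {p1,p5}.
No further refinement is possible. Final partition (2 blocks): {p2,p3,p4} | {p1,p5}.
p2 and p1 end up in different blocks, so they are distinguishable. For instance, the string 'ε' is accepted from only p2.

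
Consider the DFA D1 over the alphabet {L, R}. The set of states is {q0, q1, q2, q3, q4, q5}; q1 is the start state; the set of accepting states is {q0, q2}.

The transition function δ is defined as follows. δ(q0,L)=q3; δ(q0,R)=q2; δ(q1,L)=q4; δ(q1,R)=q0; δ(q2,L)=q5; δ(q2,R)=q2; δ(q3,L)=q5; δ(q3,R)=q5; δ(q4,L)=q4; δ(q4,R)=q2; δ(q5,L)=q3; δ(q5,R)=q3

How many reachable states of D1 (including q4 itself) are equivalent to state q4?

All states are reachable from the start state.
Start with accepting vs non-accepting: {q0,q2} | {q1,q3,q4,q5}.
Refine {q1,q3,q4,q5} on symbol R: members go to different blocks, giving {q1,q4} and {q3,q5}.
Stable partition: {q0,q2} | {q1,q4} | {q3,q5} — 3 equivalence classes.
The equivalence class containing q4 is {q1,q4}, of size 2.

2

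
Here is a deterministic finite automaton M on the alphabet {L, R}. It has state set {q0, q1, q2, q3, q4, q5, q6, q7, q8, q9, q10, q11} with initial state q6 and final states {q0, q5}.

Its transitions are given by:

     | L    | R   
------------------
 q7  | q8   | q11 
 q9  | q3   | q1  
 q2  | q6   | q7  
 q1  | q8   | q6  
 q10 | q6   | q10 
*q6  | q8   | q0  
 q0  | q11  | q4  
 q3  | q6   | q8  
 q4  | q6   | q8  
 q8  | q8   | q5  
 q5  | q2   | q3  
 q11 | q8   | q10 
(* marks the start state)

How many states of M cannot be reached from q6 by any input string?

2

Starting at q6 and following transitions, the reachable set is {q0, q2, q3, q4, q5, q6, q7, q8, q10, q11}. That leaves q1, q9 unreachable — 2 in total.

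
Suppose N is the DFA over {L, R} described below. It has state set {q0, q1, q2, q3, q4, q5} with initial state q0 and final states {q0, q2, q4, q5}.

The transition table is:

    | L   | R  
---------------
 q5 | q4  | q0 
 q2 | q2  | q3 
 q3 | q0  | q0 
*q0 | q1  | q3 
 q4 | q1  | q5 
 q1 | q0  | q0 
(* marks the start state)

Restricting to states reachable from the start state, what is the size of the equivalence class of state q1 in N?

2

States {q2,q4,q5} cannot be reached from the start state, so discard them.
P0 = {q0} | {q1,q3}.
Stable partition: {q0} | {q1,q3} — 2 equivalence classes.
State q1 belongs to the block {q1,q3}, which has 2 states.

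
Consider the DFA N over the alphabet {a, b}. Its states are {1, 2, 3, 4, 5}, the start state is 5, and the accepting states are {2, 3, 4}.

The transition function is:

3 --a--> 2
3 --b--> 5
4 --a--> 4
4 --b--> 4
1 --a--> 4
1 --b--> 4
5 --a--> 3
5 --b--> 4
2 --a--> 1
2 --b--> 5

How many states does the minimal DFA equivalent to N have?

Every state is reachable, so we keep all 5.
P0 = {2,3,4} | {1,5}.
Refine {2,3,4} on symbol a: members go to different blocks, giving {3,4} and {2}.
Refine {3,4} on symbol a: members go to different blocks, giving {3} and {4}.
Refine {1,5} on symbol a: members go to different blocks, giving {1} and {5}.
No further refinement is possible. Final partition (5 blocks): {3} | {1} | {2} | {4} | {5}.

5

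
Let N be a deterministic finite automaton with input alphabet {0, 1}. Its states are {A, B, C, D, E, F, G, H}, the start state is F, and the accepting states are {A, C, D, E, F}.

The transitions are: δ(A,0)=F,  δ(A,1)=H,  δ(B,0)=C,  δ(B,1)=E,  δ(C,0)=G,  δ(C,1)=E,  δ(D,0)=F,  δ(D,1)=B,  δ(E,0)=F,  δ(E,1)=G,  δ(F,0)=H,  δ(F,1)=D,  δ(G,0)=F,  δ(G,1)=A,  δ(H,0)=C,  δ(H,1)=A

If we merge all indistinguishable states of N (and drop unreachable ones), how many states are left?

3

Every state is reachable, so we keep all 8.
Initial partition by acceptance: {A,C,D,E,F} | {B,G,H}.
Refine {A,C,D,E,F} on symbol 0: members go to different blocks, giving {A,D,E} and {C,F}.
No further refinement is possible. Final partition (3 blocks): {A,D,E} | {B,G,H} | {C,F}.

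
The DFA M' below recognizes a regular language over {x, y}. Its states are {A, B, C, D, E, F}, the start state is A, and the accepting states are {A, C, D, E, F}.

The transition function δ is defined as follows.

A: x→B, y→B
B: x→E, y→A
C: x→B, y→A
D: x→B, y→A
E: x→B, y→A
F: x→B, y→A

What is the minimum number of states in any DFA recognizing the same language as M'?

States {C,D,F} cannot be reached from the start state, so discard them.
Initial partition by acceptance: {A,E} | {B}.
On input y, block {A,E} splits into {A} and {E}.
Stable partition: {A} | {B} | {E} — 3 equivalence classes.

3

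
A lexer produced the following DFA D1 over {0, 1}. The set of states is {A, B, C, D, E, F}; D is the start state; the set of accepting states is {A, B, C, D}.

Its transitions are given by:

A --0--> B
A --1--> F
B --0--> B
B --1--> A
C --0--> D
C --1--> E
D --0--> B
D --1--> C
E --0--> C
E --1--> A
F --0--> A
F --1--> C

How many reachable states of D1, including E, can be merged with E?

2

All states are reachable from the start state.
Initial partition by acceptance: {A,B,C,D} | {E,F}.
Refine {A,B,C,D} on symbol 1: members go to different blocks, giving {A,C} and {B,D}.
No further refinement is possible. Final partition (3 blocks): {A,C} | {E,F} | {B,D}.
State E belongs to the block {E,F}, which has 2 states.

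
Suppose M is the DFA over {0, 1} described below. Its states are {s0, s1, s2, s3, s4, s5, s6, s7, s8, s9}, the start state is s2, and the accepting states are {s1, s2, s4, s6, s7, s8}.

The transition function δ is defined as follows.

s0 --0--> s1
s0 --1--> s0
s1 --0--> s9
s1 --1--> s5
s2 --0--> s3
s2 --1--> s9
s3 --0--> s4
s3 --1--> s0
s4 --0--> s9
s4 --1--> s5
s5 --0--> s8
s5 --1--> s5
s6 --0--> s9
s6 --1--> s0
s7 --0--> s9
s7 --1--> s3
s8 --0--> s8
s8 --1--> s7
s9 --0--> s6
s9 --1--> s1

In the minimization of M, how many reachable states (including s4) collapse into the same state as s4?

2

Start with accepting vs non-accepting: {s1,s2,s4,s6,s7,s8} | {s0,s3,s5,s9}.
Split {s1,s2,s4,s6,s7,s8} by δ(·,0) → {s1,s2,s4,s6,s7} and {s8}.
Split {s0,s3,s5,s9} by δ(·,0) → {s0,s3,s9} and {s5}.
Refine {s1,s2,s4,s6,s7} on symbol 1: members go to different blocks, giving {s2,s6,s7} and {s1,s4}.
On input 0, block {s0,s3,s9} splits into {s0,s3} and {s9}.
Refine {s2,s6,s7} on symbol 0: members go to different blocks, giving {s6,s7} and {s2}.
Stable partition: {s6,s7} | {s0,s3} | {s8} | {s5} | {s1,s4} | {s9} | {s2} — 7 equivalence classes.
State s4 belongs to the block {s1,s4}, which has 2 states.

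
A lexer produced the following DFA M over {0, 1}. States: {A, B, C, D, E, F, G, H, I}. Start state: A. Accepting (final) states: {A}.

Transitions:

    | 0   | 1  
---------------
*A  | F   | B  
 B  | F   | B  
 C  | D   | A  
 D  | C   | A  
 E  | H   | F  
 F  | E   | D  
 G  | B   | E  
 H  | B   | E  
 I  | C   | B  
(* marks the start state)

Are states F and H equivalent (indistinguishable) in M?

Reachable states from the start: {A,B,C,D,E,F,H}. Unreachable: {G,I} — drop them.
Start with accepting vs non-accepting: {A} | {B,C,D,E,F,H}.
On input 1, block {B,C,D,E,F,H} splits into {B,E,F,H} and {C,D}.
On input 1, block {B,E,F,H} splits into {B,E,H} and {F}.
Split {B,E,H} by δ(·,0) → {E,H} and {B}.
Refine {E,H} on symbol 0: members go to different blocks, giving {E} and {H}.
No further refinement is possible. Final partition (6 blocks): {A} | {E} | {C,D} | {F} | {B} | {H}.
F and H end up in different blocks, so they are distinguishable. For instance, the string '11' is accepted from only F.

No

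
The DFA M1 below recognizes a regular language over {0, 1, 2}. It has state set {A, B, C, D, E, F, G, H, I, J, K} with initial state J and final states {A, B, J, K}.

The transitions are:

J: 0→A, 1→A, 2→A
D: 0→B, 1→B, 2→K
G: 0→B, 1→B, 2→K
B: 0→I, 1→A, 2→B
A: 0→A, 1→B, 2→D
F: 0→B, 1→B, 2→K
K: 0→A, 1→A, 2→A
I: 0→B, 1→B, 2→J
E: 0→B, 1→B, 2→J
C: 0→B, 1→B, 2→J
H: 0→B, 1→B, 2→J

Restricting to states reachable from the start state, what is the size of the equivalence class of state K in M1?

2

States {C,E,F,G,H} cannot be reached from the start state, so discard them.
Start with accepting vs non-accepting: {A,B,J,K} | {D,I}.
On input 0, block {A,B,J,K} splits into {A,J,K} and {B}.
Split {A,J,K} by δ(·,1) → {J,K} and {A}.
Stable partition: {J,K} | {D,I} | {B} | {A} — 4 equivalence classes.
The equivalence class containing K is {J,K}, of size 2.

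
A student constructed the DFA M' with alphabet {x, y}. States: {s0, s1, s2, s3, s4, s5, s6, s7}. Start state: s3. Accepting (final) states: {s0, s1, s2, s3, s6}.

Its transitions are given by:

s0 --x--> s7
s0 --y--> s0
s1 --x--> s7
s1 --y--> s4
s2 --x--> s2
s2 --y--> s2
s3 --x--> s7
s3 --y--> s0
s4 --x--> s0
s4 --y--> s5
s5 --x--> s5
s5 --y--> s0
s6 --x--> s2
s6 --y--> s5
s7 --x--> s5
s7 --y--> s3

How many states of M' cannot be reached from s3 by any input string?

No path from s3 leads to s1, s2, s4, s6; the other 4 states are all reachable.

4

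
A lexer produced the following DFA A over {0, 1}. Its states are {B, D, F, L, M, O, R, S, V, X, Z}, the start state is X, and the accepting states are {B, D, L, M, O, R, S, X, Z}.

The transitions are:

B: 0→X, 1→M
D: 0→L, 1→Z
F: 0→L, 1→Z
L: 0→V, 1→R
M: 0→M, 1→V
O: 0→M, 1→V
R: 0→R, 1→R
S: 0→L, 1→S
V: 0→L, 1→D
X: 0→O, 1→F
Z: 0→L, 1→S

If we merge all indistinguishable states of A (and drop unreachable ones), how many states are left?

5

Reachable states from the start: {D,F,L,M,O,R,S,V,X,Z}. Unreachable: {B} — drop them.
Initial partition by acceptance: {D,L,M,O,R,S,X,Z} | {F,V}.
Refine {D,L,M,O,R,S,X,Z} on symbol 0: members go to different blocks, giving {D,M,O,R,S,X,Z} and {L}.
On input 0, block {D,M,O,R,S,X,Z} splits into {M,O,R,X} and {D,S,Z}.
Split {M,O,R,X} by δ(·,1) → {M,O,X} and {R}.
The partition is now stable with 5 blocks: {M,O,X} | {F,V} | {L} | {D,S,Z} | {R}.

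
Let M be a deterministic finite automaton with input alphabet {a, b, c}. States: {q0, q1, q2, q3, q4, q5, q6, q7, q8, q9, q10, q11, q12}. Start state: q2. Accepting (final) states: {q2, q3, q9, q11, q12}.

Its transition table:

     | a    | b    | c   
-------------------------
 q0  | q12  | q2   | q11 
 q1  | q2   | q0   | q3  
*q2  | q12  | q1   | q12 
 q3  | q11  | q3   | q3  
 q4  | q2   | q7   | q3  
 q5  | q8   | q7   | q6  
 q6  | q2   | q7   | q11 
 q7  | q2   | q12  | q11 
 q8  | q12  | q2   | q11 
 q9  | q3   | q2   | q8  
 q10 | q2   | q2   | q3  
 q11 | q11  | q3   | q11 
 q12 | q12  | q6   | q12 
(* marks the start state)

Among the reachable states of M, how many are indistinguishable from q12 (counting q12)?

2

Reachable states from the start: {q0,q1,q2,q3,q6,q7,q11,q12}. Unreachable: {q4,q5,q8,q9,q10} — drop them.
Initial partition by acceptance: {q2,q3,q11,q12} | {q0,q1,q6,q7}.
Split {q2,q3,q11,q12} by δ(·,b) → {q2,q12} and {q3,q11}.
Split {q0,q1,q6,q7} by δ(·,b) → {q0,q7} and {q1,q6}.
Stable partition: {q2,q12} | {q0,q7} | {q3,q11} | {q1,q6} — 4 equivalence classes.
State q12 belongs to the block {q2,q12}, which has 2 states.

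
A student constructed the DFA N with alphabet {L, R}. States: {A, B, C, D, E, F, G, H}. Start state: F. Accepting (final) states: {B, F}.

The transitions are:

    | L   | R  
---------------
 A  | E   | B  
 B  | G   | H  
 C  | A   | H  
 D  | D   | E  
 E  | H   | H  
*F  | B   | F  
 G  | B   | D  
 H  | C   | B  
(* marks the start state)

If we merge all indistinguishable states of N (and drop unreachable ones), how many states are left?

All states are reachable from the start state.
Initial partition by acceptance: {B,F} | {A,C,D,E,G,H}.
Split {B,F} by δ(·,L) → {B} and {F}.
On input L, block {A,C,D,E,G,H} splits into {A,C,D,E,H} and {G}.
On input R, block {A,C,D,E,H} splits into {C,D,E} and {A,H}.
Refine {C,D,E} on symbol L: members go to different blocks, giving {C,E} and {D}.
The partition is now stable with 6 blocks: {B} | {C,E} | {F} | {G} | {A,H} | {D}.

6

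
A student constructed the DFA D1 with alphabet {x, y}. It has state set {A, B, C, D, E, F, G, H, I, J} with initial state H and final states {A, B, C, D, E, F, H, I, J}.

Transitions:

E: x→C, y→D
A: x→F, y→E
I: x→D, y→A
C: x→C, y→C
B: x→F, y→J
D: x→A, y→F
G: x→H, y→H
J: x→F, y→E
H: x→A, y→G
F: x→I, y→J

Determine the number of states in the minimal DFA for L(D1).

3

States {B} cannot be reached from the start state, so discard them.
Start with accepting vs non-accepting: {A,C,D,E,F,H,I,J} | {G}.
On input y, block {A,C,D,E,F,H,I,J} splits into {A,C,D,E,F,I,J} and {H}.
Stable partition: {A,C,D,E,F,I,J} | {G} | {H} — 3 equivalence classes.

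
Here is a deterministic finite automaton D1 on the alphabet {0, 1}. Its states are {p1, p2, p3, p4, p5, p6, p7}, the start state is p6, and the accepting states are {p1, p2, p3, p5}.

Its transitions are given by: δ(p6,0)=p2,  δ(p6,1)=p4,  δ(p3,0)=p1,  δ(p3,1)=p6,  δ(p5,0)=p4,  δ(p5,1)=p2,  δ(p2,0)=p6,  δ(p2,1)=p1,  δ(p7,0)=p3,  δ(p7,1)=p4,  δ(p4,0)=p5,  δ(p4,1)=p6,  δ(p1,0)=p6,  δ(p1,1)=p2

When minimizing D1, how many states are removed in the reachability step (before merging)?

2

Starting at p6 and following transitions, the reachable set is {p1, p2, p4, p5, p6}. That leaves p3, p7 unreachable — 2 in total.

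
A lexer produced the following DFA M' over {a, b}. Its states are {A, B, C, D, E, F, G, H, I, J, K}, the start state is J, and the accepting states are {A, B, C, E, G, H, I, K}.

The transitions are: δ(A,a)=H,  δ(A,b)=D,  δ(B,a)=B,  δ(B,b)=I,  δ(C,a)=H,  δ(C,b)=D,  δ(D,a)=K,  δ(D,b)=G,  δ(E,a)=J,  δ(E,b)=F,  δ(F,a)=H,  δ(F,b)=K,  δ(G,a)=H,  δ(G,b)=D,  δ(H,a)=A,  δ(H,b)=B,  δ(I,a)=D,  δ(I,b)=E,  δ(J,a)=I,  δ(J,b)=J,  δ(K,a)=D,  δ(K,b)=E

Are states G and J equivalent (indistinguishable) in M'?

First remove the unreachable states {C}; 10 states remain.
Start with accepting vs non-accepting: {A,B,E,G,H,I,K} | {D,F,J}.
On input a, block {A,B,E,G,H,I,K} splits into {A,B,G,H} and {E,I,K}.
Split {A,B,G,H} by δ(·,b) → {A,G} and {B} and {H}.
Refine {D,F,J} on symbol a: members go to different blocks, giving {D,J} and {F}.
Split {D,J} by δ(·,b) → {D} and {J}.
On input a, block {E,I,K} splits into {I,K} and {E}.
The partition is now stable with 8 blocks: {A,G} | {D} | {I,K} | {B} | {H} | {F} | {J} | {E}.
G and J end up in different blocks, so they are distinguishable. For instance, the string 'ε' is accepted from only G.

No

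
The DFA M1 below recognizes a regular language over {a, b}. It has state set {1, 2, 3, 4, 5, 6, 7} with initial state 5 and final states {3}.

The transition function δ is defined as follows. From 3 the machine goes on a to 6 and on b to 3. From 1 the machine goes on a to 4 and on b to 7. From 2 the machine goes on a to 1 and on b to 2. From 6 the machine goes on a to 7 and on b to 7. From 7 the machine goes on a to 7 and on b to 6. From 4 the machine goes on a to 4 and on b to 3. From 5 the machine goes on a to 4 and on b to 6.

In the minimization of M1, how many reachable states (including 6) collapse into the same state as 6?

First remove the unreachable states {1,2}; 5 states remain.
Start with accepting vs non-accepting: {3} | {4,5,6,7}.
Split {4,5,6,7} by δ(·,b) → {5,6,7} and {4}.
Refine {5,6,7} on symbol a: members go to different blocks, giving {6,7} and {5}.
No further refinement is possible. Final partition (4 blocks): {3} | {6,7} | {4} | {5}.
The equivalence class containing 6 is {6,7}, of size 2.

2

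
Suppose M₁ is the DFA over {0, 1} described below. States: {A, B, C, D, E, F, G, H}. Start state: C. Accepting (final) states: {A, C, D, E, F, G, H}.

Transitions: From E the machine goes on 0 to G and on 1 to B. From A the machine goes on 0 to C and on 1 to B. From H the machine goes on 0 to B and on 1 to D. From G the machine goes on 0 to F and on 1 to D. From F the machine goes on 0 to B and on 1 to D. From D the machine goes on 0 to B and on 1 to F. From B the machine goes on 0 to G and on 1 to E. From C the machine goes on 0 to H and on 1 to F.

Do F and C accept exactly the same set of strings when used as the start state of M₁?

First remove the unreachable states {A}; 7 states remain.
Start with accepting vs non-accepting: {C,D,E,F,G,H} | {B}.
Refine {C,D,E,F,G,H} on symbol 0: members go to different blocks, giving {C,E,G} and {D,F,H}.
Refine {C,E,G} on symbol 0: members go to different blocks, giving {C,G} and {E}.
No further refinement is possible. Final partition (4 blocks): {C,G} | {B} | {D,F,H} | {E}.
F and C end up in different blocks, so they are distinguishable. For instance, the string '0' is accepted from only C.

No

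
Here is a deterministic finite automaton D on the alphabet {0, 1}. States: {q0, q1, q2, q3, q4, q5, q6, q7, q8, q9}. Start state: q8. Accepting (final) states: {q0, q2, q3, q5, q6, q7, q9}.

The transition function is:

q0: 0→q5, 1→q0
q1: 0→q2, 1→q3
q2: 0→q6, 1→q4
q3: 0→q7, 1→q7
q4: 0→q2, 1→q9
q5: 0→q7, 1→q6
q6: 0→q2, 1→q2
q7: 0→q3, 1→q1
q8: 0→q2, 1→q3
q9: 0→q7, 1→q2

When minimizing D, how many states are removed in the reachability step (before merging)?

2

BFS from q8 reaches {q1, q2, q3, q4, q6, q7, q8, q9}; the 2 state(s) q0, q5 are never visited.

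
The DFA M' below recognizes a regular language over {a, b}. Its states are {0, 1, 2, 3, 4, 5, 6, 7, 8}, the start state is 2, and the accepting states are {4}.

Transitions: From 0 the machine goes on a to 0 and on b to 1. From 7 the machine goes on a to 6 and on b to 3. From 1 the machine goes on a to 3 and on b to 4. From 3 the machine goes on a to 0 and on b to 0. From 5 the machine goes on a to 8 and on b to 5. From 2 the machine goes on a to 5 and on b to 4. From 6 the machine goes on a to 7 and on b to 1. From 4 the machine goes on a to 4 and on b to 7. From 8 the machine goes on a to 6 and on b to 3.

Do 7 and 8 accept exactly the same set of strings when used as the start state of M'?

Yes

All states are reachable from the start state.
Initial partition by acceptance: {4} | {0,1,2,3,5,6,7,8}.
Split {0,1,2,3,5,6,7,8} by δ(·,b) → {0,3,5,6,7,8} and {1,2}.
Refine {0,3,5,6,7,8} on symbol b: members go to different blocks, giving {3,5,7,8} and {0,6}.
Refine {3,5,7,8} on symbol a: members go to different blocks, giving {3,7,8} and {5}.
Split {3,7,8} by δ(·,b) → {7,8} and {3}.
On input a, block {1,2} splits into {1} and {2}.
On input a, block {0,6} splits into {0} and {6}.
Stable partition: {4} | {7,8} | {1} | {0} | {5} | {3} | {2} | {6} — 8 equivalence classes.
7 and 8 lie in the same block of the stable partition, so they are equivalent — no string distinguishes them.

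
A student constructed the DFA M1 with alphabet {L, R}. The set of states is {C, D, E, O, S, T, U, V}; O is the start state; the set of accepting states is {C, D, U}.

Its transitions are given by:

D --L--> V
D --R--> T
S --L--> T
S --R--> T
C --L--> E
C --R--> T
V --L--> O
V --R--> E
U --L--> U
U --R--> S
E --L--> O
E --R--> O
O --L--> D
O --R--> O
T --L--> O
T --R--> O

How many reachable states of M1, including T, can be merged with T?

2

Reachable states from the start: {D,E,O,T,V}. Unreachable: {C,S,U} — drop them.
Start with accepting vs non-accepting: {D} | {E,O,T,V}.
Split {E,O,T,V} by δ(·,L) → {E,T,V} and {O}.
Split {E,T,V} by δ(·,R) → {E,T} and {V}.
Stable partition: {D} | {E,T} | {O} | {V} — 4 equivalence classes.
The equivalence class containing T is {E,T}, of size 2.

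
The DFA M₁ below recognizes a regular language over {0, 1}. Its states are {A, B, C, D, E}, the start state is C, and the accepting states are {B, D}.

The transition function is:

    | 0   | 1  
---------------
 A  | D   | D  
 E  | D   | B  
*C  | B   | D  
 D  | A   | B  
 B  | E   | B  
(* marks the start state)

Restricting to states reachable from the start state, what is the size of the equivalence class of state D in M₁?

2

Initial partition by acceptance: {B,D} | {A,C,E}.
The partition is now stable with 2 blocks: {B,D} | {A,C,E}.
State D belongs to the block {B,D}, which has 2 states.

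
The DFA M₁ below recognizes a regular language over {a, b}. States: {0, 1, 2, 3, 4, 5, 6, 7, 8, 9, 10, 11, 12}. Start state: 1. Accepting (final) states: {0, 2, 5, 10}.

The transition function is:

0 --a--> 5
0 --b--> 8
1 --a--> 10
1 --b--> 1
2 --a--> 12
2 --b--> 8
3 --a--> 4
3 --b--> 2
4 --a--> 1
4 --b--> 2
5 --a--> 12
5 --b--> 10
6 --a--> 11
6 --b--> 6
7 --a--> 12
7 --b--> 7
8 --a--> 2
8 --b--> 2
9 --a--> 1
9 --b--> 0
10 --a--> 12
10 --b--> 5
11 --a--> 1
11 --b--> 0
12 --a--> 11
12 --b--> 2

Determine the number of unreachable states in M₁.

5

BFS from 1 reaches {0, 1, 2, 5, 8, 10, 11, 12}; the 5 state(s) 3, 4, 6, 7, 9 are never visited.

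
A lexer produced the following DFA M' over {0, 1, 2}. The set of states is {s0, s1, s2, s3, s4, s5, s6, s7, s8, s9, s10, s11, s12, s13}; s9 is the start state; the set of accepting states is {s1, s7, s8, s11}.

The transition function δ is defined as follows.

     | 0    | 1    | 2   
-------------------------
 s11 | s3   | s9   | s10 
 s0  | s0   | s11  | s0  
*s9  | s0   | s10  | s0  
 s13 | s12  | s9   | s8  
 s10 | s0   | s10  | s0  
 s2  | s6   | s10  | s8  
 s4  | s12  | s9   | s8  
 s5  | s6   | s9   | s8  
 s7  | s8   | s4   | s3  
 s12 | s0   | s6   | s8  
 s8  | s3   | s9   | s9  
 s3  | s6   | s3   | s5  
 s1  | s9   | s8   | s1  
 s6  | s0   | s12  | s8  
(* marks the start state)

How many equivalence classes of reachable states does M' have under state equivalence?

Reachable states from the start: {s0,s3,s5,s6,s8,s9,s10,s11,s12}. Unreachable: {s1,s2,s4,s7,s13} — drop them.
Initial partition by acceptance: {s8,s11} | {s0,s3,s5,s6,s9,s10,s12}.
On input 1, block {s0,s3,s5,s6,s9,s10,s12} splits into {s3,s5,s6,s9,s10,s12} and {s0}.
Split {s3,s5,s6,s9,s10,s12} by δ(·,0) → {s6,s9,s10,s12} and {s3,s5}.
Split {s6,s9,s10,s12} by δ(·,2) → {s6,s12} and {s9,s10}.
Split {s3,s5} by δ(·,1) → {s3} and {s5}.
Stable partition: {s8,s11} | {s6,s12} | {s0} | {s3} | {s9,s10} | {s5} — 6 equivalence classes.

6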